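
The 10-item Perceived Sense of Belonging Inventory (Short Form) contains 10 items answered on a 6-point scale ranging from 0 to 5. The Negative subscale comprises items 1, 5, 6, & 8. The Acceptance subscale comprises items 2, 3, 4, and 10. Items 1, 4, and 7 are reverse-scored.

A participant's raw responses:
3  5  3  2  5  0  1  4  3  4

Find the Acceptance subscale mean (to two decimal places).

Acceptance items: 2, 3, 4, 10.
Of these, item 4 is reverse-scored; reverse-coded value = 5 − response.
  item 2: 5
  item 3: 3
  item 4: 5 − 2 = 3
  item 10: 4
Sum = 5 + 3 + 3 + 4 = 15
Mean = 15 / 4 = 3.75

3.75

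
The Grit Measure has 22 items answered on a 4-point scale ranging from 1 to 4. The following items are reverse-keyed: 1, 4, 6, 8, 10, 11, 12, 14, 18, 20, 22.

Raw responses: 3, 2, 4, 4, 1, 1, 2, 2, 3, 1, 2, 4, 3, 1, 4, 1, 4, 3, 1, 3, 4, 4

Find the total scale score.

Reversing items 1, 4, 6, 8, 10, 11, 12, 14, 18, 20 and 22 with 5 − raw:
Total = (5−3) + 2 + 4 + (5−4) + 1 + (5−1) + 2 + (5−2) + 3 + (5−1) + (5−2) + (5−4) + 3 + (5−1) + 4 + 1 + 4 + (5−3) + 1 + (5−3) + 4 + (5−4)
      = 2 + 2 + 4 + 1 + 1 + 4 + 2 + 3 + 3 + 4 + 3 + 1 + 3 + 4 + 4 + 1 + 4 + 2 + 1 + 2 + 4 + 1 = 56

56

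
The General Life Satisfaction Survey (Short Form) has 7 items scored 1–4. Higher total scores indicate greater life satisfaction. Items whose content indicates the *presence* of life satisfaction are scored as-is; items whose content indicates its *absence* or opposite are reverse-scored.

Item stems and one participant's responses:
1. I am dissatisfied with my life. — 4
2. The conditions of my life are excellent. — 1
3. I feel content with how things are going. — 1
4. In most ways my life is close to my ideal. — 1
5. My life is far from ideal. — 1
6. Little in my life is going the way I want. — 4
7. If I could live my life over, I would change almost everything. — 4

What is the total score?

10

Items 1, 5, 6, 7 describe the absence/opposite of life satisfaction → reverse-score.
on a 1–4 scale, reversed = 5 − raw.
  item 1: 5 − 4 = 1
  item 2: 1
  item 3: 1
  item 4: 1
  item 5: 5 − 1 = 4
  item 6: 5 − 4 = 1
  item 7: 5 − 4 = 1
Total = 1 + 1 + 1 + 1 + 4 + 1 + 1 = 10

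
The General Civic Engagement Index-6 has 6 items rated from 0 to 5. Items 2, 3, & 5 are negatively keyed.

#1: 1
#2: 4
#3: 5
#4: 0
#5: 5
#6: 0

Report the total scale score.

Apply reverse scoring (reverse-coded value = 5 − response):
  item 2: 5 − 4 = 1
  item 3: 5 − 5 = 0
  item 5: 5 − 5 = 0
Scored items: 1, 1, 0, 0, 0, 0
Total = 1 + 1 + 0 + 0 + 0 + 0 = 2

2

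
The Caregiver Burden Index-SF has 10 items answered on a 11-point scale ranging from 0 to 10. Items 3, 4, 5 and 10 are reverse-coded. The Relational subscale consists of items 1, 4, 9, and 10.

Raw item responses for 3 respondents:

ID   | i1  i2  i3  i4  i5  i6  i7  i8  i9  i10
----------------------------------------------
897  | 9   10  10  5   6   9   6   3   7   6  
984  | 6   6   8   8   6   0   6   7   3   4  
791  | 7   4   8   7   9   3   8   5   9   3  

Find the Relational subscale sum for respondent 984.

17

Respondent 984 raw: 6, 6, 8, 8, 6, 0, 6, 7, 3, 4.
Relational items: 1, 4, 9, 10.
Reverse-coded (reverse-coded value = 10 − response):
  item 1: 6
  item 4: 10 − 8 = 2
  item 9: 3
  item 10: 10 − 4 = 6
Sum = 6 + 2 + 3 + 6 = 17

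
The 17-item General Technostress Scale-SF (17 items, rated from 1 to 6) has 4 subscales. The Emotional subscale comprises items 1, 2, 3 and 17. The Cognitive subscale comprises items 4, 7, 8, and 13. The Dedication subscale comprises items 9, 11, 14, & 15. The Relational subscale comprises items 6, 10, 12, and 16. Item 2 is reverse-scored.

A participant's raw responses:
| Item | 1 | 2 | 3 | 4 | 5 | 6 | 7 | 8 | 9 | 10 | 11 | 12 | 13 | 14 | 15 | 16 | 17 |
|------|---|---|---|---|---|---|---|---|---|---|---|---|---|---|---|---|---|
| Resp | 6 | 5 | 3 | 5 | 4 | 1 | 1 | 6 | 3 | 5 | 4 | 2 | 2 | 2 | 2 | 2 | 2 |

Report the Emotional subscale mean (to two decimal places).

3.25

Emotional items: 1, 2, 3, 17.
Of these, item 2 is reverse-scored; on a 1–6 scale, reversed = 7 − raw.
  item 1: 6
  item 2: 7 − 5 = 2
  item 3: 3
  item 17: 2
Sum = 6 + 2 + 3 + 2 = 13
Mean = 13 / 4 = 3.25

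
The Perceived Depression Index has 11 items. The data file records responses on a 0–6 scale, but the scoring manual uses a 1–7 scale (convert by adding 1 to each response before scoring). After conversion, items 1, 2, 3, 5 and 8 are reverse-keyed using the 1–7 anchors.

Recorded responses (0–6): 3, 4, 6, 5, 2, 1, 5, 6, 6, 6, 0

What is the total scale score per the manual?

Convert to 1–7: 4, 5, 7, 6, 3, 2, 6, 7, 7, 7, 1
Reverse-coded (on a 1–7 scale, reversed = 8 − raw):
  item 1: 8 − 4 = 4
  item 2: 8 − 5 = 3
  item 3: 8 − 7 = 1
  item 5: 8 − 3 = 5
  item 8: 8 − 7 = 1
Scored: 4, 3, 1, 6, 5, 2, 6, 1, 7, 7, 1
Total = 43

43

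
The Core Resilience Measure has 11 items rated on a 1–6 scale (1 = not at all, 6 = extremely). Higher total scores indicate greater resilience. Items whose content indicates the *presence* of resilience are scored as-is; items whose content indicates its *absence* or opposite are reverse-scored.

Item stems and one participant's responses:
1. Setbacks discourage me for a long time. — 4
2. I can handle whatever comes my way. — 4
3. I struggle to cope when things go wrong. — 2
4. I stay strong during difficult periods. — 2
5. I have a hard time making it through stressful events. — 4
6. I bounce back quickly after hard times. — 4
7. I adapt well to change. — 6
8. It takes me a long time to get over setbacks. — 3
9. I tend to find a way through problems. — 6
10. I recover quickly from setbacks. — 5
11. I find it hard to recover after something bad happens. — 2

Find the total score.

Items 1, 3, 5, 8, 11 describe the absence/opposite of resilience → reverse-score.
on a 1–6 scale, reversed = 7 − raw.
  item 1: 7 − 4 = 3
  item 2: 4
  item 3: 7 − 2 = 5
  item 4: 2
  item 5: 7 − 4 = 3
  item 6: 4
  item 7: 6
  item 8: 7 − 3 = 4
  item 9: 6
  item 10: 5
  item 11: 7 − 2 = 5
Total = 3 + 4 + 5 + 2 + 3 + 4 + 6 + 4 + 6 + 5 + 5 = 47

47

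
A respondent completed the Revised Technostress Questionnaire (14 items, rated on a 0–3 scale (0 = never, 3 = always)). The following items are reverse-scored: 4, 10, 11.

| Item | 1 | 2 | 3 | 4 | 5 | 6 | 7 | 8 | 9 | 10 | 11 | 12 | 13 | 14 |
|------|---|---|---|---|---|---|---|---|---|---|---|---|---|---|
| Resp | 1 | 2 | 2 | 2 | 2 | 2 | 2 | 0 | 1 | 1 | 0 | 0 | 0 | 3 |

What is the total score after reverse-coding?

21

Reverse-coded items (on a 0–3 scale, reversed = 3 − raw):
  item 4: 3 − 2 = 1
  item 10: 3 − 1 = 2
  item 11: 3 − 0 = 3
Scored items: 1, 2, 2, 1, 2, 2, 2, 0, 1, 2, 3, 0, 0, 3
Total = 1 + 2 + 2 + 1 + 2 + 2 + 2 + 0 + 1 + 2 + 3 + 0 + 0 + 3 = 21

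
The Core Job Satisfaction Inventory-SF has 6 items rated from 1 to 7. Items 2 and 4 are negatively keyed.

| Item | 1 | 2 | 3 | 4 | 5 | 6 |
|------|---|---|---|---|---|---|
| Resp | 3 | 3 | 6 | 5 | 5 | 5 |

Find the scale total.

Negatively keyed items use 8 − raw:
  item 2: 8 − 3 = 5
  item 4: 8 − 5 = 3
After reverse-coding: 3, 5, 6, 3, 5, 5
Total = 3 + 5 + 6 + 3 + 5 + 5 = 27

27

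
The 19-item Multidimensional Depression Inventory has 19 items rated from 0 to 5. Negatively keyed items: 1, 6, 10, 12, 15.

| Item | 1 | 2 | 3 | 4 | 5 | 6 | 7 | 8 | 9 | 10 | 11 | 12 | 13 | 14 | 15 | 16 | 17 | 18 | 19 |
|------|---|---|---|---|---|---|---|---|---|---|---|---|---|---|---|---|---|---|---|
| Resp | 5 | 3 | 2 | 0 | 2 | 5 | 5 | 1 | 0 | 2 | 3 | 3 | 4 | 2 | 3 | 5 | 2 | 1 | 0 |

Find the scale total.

Reversing items 1, 6, 10, 12, & 15 with 5 − raw:
Total = (5−5) + 3 + 2 + 0 + 2 + (5−5) + 5 + 1 + 0 + (5−2) + 3 + (5−3) + 4 + 2 + (5−3) + 5 + 2 + 1 + 0
      = 0 + 3 + 2 + 0 + 2 + 0 + 5 + 1 + 0 + 3 + 3 + 2 + 4 + 2 + 2 + 5 + 2 + 1 + 0 = 37

37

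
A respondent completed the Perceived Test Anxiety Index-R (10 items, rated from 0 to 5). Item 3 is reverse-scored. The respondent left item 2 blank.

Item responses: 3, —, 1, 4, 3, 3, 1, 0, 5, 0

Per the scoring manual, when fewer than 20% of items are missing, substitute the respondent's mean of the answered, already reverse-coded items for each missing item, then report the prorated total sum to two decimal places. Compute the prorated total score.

25.56

Reverse-coded (on a 0–5 scale, reversed = 5 − raw):
  item 3: 5 − 1 = 4
Completed scored items (9 of 10): 3, 4, 4, 3, 3, 1, 0, 5, 0; sum = 23.
Person mean = 23 / 9 ≈ 2.5556
Prorated total = (23 / 9) × 10 = 25.56 (to 2 dp)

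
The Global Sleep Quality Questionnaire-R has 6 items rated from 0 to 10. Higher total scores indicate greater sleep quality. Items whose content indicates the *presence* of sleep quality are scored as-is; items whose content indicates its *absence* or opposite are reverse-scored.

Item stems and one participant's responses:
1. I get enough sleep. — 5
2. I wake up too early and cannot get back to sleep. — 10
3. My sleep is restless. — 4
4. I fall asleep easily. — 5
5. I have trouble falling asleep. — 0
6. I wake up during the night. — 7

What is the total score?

29

Items 2, 3, 5, 6 describe the absence/opposite of sleep quality → reverse-score.
reversed = (0+10) − raw = 10 − raw.
  item 1: 5
  item 2: 10 − 10 = 0
  item 3: 10 − 4 = 6
  item 4: 5
  item 5: 10 − 0 = 10
  item 6: 10 − 7 = 3
Total = 5 + 0 + 6 + 5 + 10 + 3 = 29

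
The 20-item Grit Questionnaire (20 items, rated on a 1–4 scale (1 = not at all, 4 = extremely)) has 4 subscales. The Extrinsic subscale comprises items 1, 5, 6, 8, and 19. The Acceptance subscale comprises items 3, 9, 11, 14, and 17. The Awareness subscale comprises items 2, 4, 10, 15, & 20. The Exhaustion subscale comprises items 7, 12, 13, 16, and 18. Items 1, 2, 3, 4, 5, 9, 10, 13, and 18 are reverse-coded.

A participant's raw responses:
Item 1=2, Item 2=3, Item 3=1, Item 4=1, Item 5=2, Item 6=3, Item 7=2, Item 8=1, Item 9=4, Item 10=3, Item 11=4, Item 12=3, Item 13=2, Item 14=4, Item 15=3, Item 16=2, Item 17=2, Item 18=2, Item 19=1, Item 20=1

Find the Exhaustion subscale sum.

Exhaustion items: 7, 12, 13, 16, 18.
Of these, items 13 and 18 are reverse-coded; on a 1–4 scale, reversed = 5 − raw.
  item 7: 2
  item 12: 3
  item 13: 5 − 2 = 3
  item 16: 2
  item 18: 5 − 2 = 3
Sum = 2 + 3 + 3 + 2 + 3 = 13

13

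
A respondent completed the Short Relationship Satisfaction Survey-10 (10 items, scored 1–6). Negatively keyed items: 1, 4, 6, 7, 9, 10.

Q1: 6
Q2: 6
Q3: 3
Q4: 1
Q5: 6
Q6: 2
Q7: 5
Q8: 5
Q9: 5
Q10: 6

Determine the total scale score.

37

Raw sum = 45. Negatively keyed items: 1, 4, 6, 7, 9, 10; their raw sum = 25.
Each reversal replaces raw with 7 − raw, changing the total by 7 − 2·raw per item.
Total = 45 + 6·7 − 2·25 = 45 + 42 − 50 = 37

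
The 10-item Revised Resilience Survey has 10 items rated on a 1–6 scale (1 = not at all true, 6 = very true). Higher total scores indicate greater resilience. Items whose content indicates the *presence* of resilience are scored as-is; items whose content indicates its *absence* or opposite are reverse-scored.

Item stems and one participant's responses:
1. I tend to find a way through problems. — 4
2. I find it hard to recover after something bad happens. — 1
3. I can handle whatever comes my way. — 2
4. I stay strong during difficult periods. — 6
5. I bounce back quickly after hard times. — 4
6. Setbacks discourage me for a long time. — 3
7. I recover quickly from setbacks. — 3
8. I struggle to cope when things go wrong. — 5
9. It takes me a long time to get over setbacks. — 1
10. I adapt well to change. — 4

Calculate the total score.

41

Items 2, 6, 8, 9 describe the absence/opposite of resilience → reverse-score.
on a 1–6 scale, reversed = 7 − raw.
  item 1: 4
  item 2: 7 − 1 = 6
  item 3: 2
  item 4: 6
  item 5: 4
  item 6: 7 − 3 = 4
  item 7: 3
  item 8: 7 − 5 = 2
  item 9: 7 − 1 = 6
  item 10: 4
Total = 4 + 6 + 2 + 6 + 4 + 4 + 3 + 2 + 6 + 4 = 41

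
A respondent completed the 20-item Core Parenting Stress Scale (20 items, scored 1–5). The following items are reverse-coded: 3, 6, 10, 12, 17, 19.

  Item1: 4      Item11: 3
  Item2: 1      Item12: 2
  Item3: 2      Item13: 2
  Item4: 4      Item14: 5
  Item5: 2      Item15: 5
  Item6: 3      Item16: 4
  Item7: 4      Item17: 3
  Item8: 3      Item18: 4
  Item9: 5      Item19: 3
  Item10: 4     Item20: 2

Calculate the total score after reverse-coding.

Raw sum = 65. Reverse-coded items: 3, 6, 10, 12, 17, 19; their raw sum = 17.
Each reversal replaces raw with 6 − raw, changing the total by 6 − 2·raw per item.
Total = 65 + 6·6 − 2·17 = 65 + 36 − 34 = 67

67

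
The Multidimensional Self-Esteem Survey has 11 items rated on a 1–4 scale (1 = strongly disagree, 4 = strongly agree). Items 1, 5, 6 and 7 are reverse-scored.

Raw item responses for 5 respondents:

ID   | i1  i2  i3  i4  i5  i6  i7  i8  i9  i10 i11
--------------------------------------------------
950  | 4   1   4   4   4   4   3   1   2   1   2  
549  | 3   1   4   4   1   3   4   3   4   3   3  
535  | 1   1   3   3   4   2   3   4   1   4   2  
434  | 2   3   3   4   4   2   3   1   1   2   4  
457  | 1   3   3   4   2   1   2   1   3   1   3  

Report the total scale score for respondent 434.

27

Respondent 434 raw: 2, 3, 3, 4, 4, 2, 3, 1, 1, 2, 4.
Reverse-coded (on a 1–4 scale, reversed = 5 − raw):
  item 1: 5 − 2 = 3
  item 2: 3
  item 3: 3
  item 4: 4
  item 5: 5 − 4 = 1
  item 6: 5 − 2 = 3
  item 7: 5 − 3 = 2
  item 8: 1
  item 9: 1
  item 10: 2
  item 11: 4
Sum = 3 + 3 + 3 + 4 + 1 + 3 + 2 + 1 + 1 + 2 + 4 = 27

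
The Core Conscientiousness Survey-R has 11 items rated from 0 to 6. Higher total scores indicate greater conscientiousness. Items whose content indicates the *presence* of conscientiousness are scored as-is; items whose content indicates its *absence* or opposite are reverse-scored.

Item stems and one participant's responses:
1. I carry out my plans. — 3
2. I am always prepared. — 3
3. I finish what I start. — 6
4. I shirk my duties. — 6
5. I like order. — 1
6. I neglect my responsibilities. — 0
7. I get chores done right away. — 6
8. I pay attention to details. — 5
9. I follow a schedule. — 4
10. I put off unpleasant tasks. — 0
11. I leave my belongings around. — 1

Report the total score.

45

Items 4, 6, 10, 11 describe the absence/opposite of conscientiousness → reverse-score.
on a 0–6 scale, reversed = 6 − raw.
  item 1: 3
  item 2: 3
  item 3: 6
  item 4: 6 − 6 = 0
  item 5: 1
  item 6: 6 − 0 = 6
  item 7: 6
  item 8: 5
  item 9: 4
  item 10: 6 − 0 = 6
  item 11: 6 − 1 = 5
Total = 3 + 3 + 6 + 0 + 1 + 6 + 6 + 5 + 4 + 6 + 5 = 45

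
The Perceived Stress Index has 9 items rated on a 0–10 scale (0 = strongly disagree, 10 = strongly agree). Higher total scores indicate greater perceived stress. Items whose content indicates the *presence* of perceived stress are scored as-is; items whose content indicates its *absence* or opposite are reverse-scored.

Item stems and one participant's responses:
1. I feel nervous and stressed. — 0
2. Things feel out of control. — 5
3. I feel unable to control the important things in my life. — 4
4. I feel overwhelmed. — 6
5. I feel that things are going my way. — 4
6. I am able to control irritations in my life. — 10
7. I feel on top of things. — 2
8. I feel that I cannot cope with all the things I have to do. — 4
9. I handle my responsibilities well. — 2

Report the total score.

41

Items 5, 6, 7, 9 describe the absence/opposite of perceived stress → reverse-score.
reversed = (0+10) − raw = 10 − raw.
  item 1: 0
  item 2: 5
  item 3: 4
  item 4: 6
  item 5: 10 − 4 = 6
  item 6: 10 − 10 = 0
  item 7: 10 − 2 = 8
  item 8: 4
  item 9: 10 − 2 = 8
Total = 0 + 5 + 4 + 6 + 6 + 0 + 8 + 4 + 8 = 41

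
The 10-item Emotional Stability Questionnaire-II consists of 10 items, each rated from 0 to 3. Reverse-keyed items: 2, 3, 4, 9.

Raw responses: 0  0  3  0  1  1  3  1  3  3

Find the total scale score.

15

Reversing items 2, 3, 4, and 9 with 3 − raw:
Total = 0 + (3−0) + (3−3) + (3−0) + 1 + 1 + 3 + 1 + (3−3) + 3
      = 0 + 3 + 0 + 3 + 1 + 1 + 3 + 1 + 0 + 3 = 15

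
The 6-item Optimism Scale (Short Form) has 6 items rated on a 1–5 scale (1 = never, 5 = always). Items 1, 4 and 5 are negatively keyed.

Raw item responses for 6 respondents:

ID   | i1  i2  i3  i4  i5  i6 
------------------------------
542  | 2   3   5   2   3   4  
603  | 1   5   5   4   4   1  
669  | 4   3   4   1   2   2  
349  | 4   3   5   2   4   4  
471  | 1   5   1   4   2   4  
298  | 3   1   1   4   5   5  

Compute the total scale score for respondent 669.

Respondent 669 raw: 4, 3, 4, 1, 2, 2.
Reverse-coded (reverse-coded value = 6 − response):
  item 1: 6 − 4 = 2
  item 2: 3
  item 3: 4
  item 4: 6 − 1 = 5
  item 5: 6 − 2 = 4
  item 6: 2
Sum = 2 + 3 + 4 + 5 + 4 + 2 = 20

20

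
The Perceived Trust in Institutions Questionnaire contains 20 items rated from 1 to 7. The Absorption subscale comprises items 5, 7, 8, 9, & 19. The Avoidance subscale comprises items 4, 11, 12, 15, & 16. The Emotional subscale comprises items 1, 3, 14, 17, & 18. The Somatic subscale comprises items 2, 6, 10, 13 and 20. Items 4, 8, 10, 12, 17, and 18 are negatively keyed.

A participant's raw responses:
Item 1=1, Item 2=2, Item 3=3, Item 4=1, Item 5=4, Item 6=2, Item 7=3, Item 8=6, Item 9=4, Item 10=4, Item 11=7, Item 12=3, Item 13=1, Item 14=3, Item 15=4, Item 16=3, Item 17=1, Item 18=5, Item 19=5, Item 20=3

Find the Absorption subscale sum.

18

Absorption items: 5, 7, 8, 9, 19.
Of these, item 8 is negatively keyed; on a 1–7 scale, reversed = 8 − raw.
  item 5: 4
  item 7: 3
  item 8: 8 − 6 = 2
  item 9: 4
  item 19: 5
Sum = 4 + 3 + 2 + 4 + 5 = 18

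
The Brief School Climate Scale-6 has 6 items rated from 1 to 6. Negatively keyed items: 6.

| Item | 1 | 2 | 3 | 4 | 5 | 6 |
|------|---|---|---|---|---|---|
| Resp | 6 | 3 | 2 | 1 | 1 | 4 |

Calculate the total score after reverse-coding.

16

Negatively keyed items use 7 − raw:
  item 6: 7 − 4 = 3
Scored responses: 6, 3, 2, 1, 1, 3
Total = 6 + 3 + 2 + 1 + 1 + 3 = 16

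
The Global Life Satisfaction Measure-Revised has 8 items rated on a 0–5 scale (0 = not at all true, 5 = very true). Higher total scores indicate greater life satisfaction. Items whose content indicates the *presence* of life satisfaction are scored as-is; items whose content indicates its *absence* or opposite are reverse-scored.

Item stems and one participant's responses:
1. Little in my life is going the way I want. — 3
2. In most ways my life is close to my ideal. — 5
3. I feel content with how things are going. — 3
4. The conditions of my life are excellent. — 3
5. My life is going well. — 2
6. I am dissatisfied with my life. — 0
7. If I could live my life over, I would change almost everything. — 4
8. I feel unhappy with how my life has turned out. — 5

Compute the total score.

21

Items 1, 6, 7, 8 describe the absence/opposite of life satisfaction → reverse-score.
on a 0–5 scale, reversed = 5 − raw.
  item 1: 5 − 3 = 2
  item 2: 5
  item 3: 3
  item 4: 3
  item 5: 2
  item 6: 5 − 0 = 5
  item 7: 5 − 4 = 1
  item 8: 5 − 5 = 0
Total = 2 + 5 + 3 + 3 + 2 + 5 + 1 + 0 = 21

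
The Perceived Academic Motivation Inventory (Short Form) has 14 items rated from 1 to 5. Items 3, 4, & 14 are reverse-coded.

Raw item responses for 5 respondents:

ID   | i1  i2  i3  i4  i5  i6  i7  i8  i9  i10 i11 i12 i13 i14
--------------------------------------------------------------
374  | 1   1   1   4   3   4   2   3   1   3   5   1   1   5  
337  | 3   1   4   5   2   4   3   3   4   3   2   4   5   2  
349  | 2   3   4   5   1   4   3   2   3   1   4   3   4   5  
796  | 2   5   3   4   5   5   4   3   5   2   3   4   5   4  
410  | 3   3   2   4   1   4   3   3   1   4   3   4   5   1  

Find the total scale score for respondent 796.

Respondent 796 raw: 2, 5, 3, 4, 5, 5, 4, 3, 5, 2, 3, 4, 5, 4.
Reverse-coded (reversed = (1+5) − raw = 6 − raw):
  item 1: 2
  item 2: 5
  item 3: 6 − 3 = 3
  item 4: 6 − 4 = 2
  item 5: 5
  item 6: 5
  item 7: 4
  item 8: 3
  item 9: 5
  item 10: 2
  item 11: 3
  item 12: 4
  item 13: 5
  item 14: 6 − 4 = 2
Sum = 2 + 5 + 3 + 2 + 5 + 5 + 4 + 3 + 5 + 2 + 3 + 4 + 5 + 2 = 50

50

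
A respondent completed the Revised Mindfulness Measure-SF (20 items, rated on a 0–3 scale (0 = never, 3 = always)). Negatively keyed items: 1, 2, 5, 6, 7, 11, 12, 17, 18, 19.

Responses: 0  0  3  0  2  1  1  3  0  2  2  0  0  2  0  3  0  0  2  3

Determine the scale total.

Negatively keyed items use 3 − raw:
  item 1: 3 − 0 = 3
  item 2: 3 − 0 = 3
  item 5: 3 − 2 = 1
  item 6: 3 − 1 = 2
  item 7: 3 − 1 = 2
  item 11: 3 − 2 = 1
  item 12: 3 − 0 = 3
  item 17: 3 − 0 = 3
  item 18: 3 − 0 = 3
  item 19: 3 − 2 = 1
Scored responses: 3, 3, 3, 0, 1, 2, 2, 3, 0, 2, 1, 3, 0, 2, 0, 3, 3, 3, 1, 3
Total = 3 + 3 + 3 + 0 + 1 + 2 + 2 + 3 + 0 + 2 + 1 + 3 + 0 + 2 + 0 + 3 + 3 + 3 + 1 + 3 = 38

38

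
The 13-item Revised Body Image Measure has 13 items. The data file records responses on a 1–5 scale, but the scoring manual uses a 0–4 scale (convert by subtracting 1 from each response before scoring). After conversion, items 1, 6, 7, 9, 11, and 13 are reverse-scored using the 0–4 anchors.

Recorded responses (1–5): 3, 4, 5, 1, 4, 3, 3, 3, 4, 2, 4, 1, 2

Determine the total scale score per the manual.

24

Convert to 0–4: 2, 3, 4, 0, 3, 2, 2, 2, 3, 1, 3, 0, 1
Reverse-coded (on a 0–4 scale, reversed = 4 − raw):
  item 1: 4 − 2 = 2
  item 6: 4 − 2 = 2
  item 7: 4 − 2 = 2
  item 9: 4 − 3 = 1
  item 11: 4 − 3 = 1
  item 13: 4 − 1 = 3
Scored: 2, 3, 4, 0, 3, 2, 2, 2, 1, 1, 1, 0, 3
Total = 24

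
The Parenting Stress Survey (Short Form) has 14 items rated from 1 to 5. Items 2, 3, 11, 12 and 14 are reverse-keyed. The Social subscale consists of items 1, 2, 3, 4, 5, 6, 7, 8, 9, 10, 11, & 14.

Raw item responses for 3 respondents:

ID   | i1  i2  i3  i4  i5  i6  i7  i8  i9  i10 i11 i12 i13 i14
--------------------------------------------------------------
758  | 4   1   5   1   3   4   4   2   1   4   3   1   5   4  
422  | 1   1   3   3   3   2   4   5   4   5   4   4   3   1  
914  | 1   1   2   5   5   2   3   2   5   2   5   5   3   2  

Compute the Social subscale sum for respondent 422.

42

Respondent 422 raw: 1, 1, 3, 3, 3, 2, 4, 5, 4, 5, 4, 4, 3, 1.
Social items: 1, 2, 3, 4, 5, 6, 7, 8, 9, 10, 11, 14.
Reverse-coded (on a 1–5 scale, reversed = 6 − raw):
  item 1: 1
  item 2: 6 − 1 = 5
  item 3: 6 − 3 = 3
  item 4: 3
  item 5: 3
  item 6: 2
  item 7: 4
  item 8: 5
  item 9: 4
  item 10: 5
  item 11: 6 − 4 = 2
  item 14: 6 − 1 = 5
Sum = 1 + 5 + 3 + 3 + 3 + 2 + 4 + 5 + 4 + 5 + 2 + 5 = 42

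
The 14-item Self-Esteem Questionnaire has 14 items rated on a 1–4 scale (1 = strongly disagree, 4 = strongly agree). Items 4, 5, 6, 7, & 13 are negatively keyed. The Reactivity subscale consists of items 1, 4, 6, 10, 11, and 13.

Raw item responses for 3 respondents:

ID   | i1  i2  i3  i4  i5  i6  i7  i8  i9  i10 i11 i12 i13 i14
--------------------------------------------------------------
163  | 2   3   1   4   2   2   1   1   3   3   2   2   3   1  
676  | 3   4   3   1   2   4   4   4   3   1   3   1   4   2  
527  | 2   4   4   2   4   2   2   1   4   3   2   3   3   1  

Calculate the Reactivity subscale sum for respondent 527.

Respondent 527 raw: 2, 4, 4, 2, 4, 2, 2, 1, 4, 3, 2, 3, 3, 1.
Reactivity items: 1, 4, 6, 10, 11, 13.
Reverse-coded (reversed = (1+4) − raw = 5 − raw):
  item 1: 2
  item 4: 5 − 2 = 3
  item 6: 5 − 2 = 3
  item 10: 3
  item 11: 2
  item 13: 5 − 3 = 2
Sum = 2 + 3 + 3 + 3 + 2 + 2 = 15

15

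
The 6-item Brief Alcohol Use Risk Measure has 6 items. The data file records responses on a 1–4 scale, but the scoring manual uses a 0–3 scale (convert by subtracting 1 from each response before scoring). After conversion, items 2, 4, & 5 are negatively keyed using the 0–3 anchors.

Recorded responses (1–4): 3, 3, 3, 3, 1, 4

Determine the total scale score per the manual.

Convert to 0–3: 2, 2, 2, 2, 0, 3
Reverse-coded (reverse-coded value = 3 − response):
  item 2: 3 − 2 = 1
  item 4: 3 − 2 = 1
  item 5: 3 − 0 = 3
Scored: 2, 1, 2, 1, 3, 3
Total = 12

12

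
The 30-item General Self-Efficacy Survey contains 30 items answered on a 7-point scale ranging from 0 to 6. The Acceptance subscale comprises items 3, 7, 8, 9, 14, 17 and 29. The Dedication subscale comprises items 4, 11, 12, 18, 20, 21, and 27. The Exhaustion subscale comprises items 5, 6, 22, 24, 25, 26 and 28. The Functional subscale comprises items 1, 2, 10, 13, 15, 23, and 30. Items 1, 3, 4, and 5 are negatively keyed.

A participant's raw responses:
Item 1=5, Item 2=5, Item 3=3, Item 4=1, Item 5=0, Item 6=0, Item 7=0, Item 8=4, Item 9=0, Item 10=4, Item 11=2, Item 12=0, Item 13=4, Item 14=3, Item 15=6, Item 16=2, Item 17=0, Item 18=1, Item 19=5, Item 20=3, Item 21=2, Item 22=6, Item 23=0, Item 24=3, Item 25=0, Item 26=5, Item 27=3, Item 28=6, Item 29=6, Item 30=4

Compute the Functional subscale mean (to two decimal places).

Functional items: 1, 2, 10, 13, 15, 23, 30.
Of these, item 1 is negatively keyed; reverse-coded value = 6 − response.
  item 1: 6 − 5 = 1
  item 2: 5
  item 10: 4
  item 13: 4
  item 15: 6
  item 23: 0
  item 30: 4
Sum = 1 + 5 + 4 + 4 + 6 + 0 + 4 = 24
Mean = 24 / 7 = 3.43

3.43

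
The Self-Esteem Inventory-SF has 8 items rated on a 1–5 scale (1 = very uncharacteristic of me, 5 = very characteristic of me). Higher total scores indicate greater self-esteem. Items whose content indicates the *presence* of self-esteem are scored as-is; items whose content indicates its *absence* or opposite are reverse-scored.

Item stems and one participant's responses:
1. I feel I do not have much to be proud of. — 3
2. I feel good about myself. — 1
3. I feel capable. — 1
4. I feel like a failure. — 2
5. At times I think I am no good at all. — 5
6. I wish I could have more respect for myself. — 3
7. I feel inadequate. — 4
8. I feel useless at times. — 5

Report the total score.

16

Items 1, 4, 5, 6, 7, 8 describe the absence/opposite of self-esteem → reverse-score.
reversed = (1+5) − raw = 6 − raw.
  item 1: 6 − 3 = 3
  item 2: 1
  item 3: 1
  item 4: 6 − 2 = 4
  item 5: 6 − 5 = 1
  item 6: 6 − 3 = 3
  item 7: 6 − 4 = 2
  item 8: 6 − 5 = 1
Total = 3 + 1 + 1 + 4 + 1 + 3 + 2 + 1 = 16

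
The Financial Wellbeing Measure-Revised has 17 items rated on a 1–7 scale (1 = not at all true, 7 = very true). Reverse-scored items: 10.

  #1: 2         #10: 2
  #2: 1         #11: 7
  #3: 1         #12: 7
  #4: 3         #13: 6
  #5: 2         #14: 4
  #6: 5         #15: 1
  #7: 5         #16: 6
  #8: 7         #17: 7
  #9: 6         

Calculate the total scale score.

76

Raw sum = 72. Reverse-scored items: 10; their raw sum = 2.
Each reversal replaces raw with 8 − raw, changing the total by 8 − 2·raw per item.
Total = 72 + 1·8 − 2·2 = 72 + 8 − 4 = 76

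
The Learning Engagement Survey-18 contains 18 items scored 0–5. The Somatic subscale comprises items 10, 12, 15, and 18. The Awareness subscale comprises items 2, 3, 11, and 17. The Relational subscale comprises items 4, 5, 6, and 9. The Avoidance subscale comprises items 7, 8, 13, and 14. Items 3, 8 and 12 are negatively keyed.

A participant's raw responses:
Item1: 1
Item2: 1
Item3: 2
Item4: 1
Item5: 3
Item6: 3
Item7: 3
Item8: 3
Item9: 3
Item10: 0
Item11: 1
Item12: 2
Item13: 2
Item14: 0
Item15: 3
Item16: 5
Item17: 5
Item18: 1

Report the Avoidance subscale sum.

Avoidance items: 7, 8, 13, 14.
Of these, item 8 is negatively keyed; reverse-coded value = 5 − response.
  item 7: 3
  item 8: 5 − 3 = 2
  item 13: 2
  item 14: 0
Sum = 3 + 2 + 2 + 0 = 7

7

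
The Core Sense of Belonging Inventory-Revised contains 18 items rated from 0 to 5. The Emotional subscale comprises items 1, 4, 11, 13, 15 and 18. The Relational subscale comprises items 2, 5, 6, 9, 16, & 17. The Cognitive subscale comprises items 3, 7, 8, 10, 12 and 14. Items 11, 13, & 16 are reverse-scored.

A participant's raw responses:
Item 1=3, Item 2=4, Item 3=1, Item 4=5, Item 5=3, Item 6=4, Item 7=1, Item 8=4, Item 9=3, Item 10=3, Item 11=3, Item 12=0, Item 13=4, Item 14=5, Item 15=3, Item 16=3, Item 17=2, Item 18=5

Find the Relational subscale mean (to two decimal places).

Relational items: 2, 5, 6, 9, 16, 17.
Of these, item 16 is reverse-scored; reversed = (0+5) − raw = 5 − raw.
  item 2: 4
  item 5: 3
  item 6: 4
  item 9: 3
  item 16: 5 − 3 = 2
  item 17: 2
Sum = 4 + 3 + 4 + 3 + 2 + 2 = 18
Mean = 18 / 6 = 3.00

3.00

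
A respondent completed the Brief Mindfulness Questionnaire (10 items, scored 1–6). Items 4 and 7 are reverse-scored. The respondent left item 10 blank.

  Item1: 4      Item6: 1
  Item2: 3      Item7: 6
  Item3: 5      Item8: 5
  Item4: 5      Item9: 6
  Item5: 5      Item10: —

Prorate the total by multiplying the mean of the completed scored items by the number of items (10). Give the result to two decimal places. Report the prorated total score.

Reverse-coded (reverse-coded value = 7 − response):
  item 4: 7 − 5 = 2
  item 7: 7 − 6 = 1
Completed scored items (9 of 10): 4, 3, 5, 2, 5, 1, 1, 5, 6; sum = 32.
Person mean = 32 / 9 ≈ 3.5556
Prorated total = (32 / 9) × 10 = 35.56 (to 2 dp)

35.56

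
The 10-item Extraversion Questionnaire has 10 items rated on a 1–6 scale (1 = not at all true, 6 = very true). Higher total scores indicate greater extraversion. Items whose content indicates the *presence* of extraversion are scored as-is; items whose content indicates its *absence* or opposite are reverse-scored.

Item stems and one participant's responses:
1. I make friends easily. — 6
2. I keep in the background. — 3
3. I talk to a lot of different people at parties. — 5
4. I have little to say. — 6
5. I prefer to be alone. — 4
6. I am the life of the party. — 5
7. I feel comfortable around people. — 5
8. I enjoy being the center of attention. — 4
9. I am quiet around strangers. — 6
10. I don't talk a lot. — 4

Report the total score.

Items 2, 4, 5, 9, 10 describe the absence/opposite of extraversion → reverse-score.
reversed = (1+6) − raw = 7 − raw.
  item 1: 6
  item 2: 7 − 3 = 4
  item 3: 5
  item 4: 7 − 6 = 1
  item 5: 7 − 4 = 3
  item 6: 5
  item 7: 5
  item 8: 4
  item 9: 7 − 6 = 1
  item 10: 7 − 4 = 3
Total = 6 + 4 + 5 + 1 + 3 + 5 + 5 + 4 + 1 + 3 = 37

37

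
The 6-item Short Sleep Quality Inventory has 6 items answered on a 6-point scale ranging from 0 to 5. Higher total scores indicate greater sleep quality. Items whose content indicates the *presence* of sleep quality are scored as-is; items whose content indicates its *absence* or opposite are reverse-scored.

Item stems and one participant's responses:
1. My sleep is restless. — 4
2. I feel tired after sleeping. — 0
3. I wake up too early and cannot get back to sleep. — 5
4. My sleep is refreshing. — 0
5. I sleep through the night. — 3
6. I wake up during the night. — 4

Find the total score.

10

Items 1, 2, 3, 6 describe the absence/opposite of sleep quality → reverse-score.
on a 0–5 scale, reversed = 5 − raw.
  item 1: 5 − 4 = 1
  item 2: 5 − 0 = 5
  item 3: 5 − 5 = 0
  item 4: 0
  item 5: 3
  item 6: 5 − 4 = 1
Total = 1 + 5 + 0 + 0 + 3 + 1 = 10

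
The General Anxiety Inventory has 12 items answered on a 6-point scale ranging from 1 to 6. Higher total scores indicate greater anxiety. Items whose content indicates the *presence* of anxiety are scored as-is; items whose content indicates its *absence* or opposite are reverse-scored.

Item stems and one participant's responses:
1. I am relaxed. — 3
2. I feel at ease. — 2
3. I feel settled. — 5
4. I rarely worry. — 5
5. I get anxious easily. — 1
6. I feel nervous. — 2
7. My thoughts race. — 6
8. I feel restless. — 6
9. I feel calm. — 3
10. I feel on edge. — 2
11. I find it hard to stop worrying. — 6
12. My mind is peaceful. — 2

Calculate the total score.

Items 1, 2, 3, 4, 9, 12 describe the absence/opposite of anxiety → reverse-score.
reversed = (1+6) − raw = 7 − raw.
  item 1: 7 − 3 = 4
  item 2: 7 − 2 = 5
  item 3: 7 − 5 = 2
  item 4: 7 − 5 = 2
  item 5: 1
  item 6: 2
  item 7: 6
  item 8: 6
  item 9: 7 − 3 = 4
  item 10: 2
  item 11: 6
  item 12: 7 − 2 = 5
Total = 4 + 5 + 2 + 2 + 1 + 2 + 6 + 6 + 4 + 2 + 6 + 5 = 45

45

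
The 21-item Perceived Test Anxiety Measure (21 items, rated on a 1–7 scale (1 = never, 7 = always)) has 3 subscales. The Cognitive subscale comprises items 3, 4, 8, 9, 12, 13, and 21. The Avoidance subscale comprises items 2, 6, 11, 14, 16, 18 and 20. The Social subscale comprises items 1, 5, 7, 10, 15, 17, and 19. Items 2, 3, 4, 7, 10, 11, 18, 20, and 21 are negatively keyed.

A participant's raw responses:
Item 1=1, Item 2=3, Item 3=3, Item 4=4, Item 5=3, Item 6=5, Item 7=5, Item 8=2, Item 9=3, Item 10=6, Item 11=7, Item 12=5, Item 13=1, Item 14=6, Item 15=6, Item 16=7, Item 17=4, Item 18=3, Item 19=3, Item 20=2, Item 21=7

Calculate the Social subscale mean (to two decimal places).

3.14

Social items: 1, 5, 7, 10, 15, 17, 19.
Of these, items 7 and 10 are negatively keyed; on a 1–7 scale, reversed = 8 − raw.
  item 1: 1
  item 5: 3
  item 7: 8 − 5 = 3
  item 10: 8 − 6 = 2
  item 15: 6
  item 17: 4
  item 19: 3
Sum = 1 + 3 + 3 + 2 + 6 + 4 + 3 = 22
Mean = 22 / 7 = 3.14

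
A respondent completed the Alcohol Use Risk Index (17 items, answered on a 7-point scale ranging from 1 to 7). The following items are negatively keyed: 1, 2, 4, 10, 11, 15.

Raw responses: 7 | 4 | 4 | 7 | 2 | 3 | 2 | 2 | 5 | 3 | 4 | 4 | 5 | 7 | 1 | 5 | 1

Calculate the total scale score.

62

Apply reverse scoring (on a 1–7 scale, reversed = 8 − raw):
  item 1: 8 − 7 = 1
  item 2: 8 − 4 = 4
  item 4: 8 − 7 = 1
  item 10: 8 − 3 = 5
  item 11: 8 − 4 = 4
  item 15: 8 − 1 = 7
Scored responses: 1, 4, 4, 1, 2, 3, 2, 2, 5, 5, 4, 4, 5, 7, 7, 5, 1
Total = 1 + 4 + 4 + 1 + 2 + 3 + 2 + 2 + 5 + 5 + 4 + 4 + 5 + 7 + 7 + 5 + 1 = 62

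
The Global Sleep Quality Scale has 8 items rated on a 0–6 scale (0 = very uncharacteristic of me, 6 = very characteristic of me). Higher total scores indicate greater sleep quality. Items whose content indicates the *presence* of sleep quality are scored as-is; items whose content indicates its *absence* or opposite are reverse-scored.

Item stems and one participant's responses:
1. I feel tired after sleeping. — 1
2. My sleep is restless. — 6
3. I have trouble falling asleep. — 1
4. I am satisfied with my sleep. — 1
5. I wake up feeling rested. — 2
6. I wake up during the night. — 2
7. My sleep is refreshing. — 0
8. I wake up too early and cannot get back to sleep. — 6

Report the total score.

Items 1, 2, 3, 6, 8 describe the absence/opposite of sleep quality → reverse-score.
reversed = (0+6) − raw = 6 − raw.
  item 1: 6 − 1 = 5
  item 2: 6 − 6 = 0
  item 3: 6 − 1 = 5
  item 4: 1
  item 5: 2
  item 6: 6 − 2 = 4
  item 7: 0
  item 8: 6 − 6 = 0
Total = 5 + 0 + 5 + 1 + 2 + 4 + 0 + 0 = 17

17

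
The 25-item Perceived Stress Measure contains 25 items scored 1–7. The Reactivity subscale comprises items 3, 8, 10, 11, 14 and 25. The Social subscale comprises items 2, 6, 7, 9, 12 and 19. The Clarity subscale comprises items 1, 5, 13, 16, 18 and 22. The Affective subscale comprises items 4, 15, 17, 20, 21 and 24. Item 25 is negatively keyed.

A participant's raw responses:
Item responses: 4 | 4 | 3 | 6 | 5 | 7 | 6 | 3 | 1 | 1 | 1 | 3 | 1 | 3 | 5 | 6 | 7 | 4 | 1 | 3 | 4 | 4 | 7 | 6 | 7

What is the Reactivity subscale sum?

12

Reactivity items: 3, 8, 10, 11, 14, 25.
Of these, item 25 is negatively keyed; reverse-coded value = 8 − response.
  item 3: 3
  item 8: 3
  item 10: 1
  item 11: 1
  item 14: 3
  item 25: 8 − 7 = 1
Sum = 3 + 3 + 1 + 1 + 3 + 1 = 12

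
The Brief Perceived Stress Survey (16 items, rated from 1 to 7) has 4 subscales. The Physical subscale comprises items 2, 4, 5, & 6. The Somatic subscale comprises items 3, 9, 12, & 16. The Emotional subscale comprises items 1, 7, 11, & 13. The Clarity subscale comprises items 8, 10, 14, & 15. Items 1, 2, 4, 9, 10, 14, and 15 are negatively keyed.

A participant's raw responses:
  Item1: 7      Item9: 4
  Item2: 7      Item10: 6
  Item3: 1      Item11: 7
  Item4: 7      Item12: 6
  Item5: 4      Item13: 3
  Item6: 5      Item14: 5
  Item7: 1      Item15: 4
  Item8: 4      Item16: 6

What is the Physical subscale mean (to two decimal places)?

Physical items: 2, 4, 5, 6.
Of these, items 2 & 4 are negatively keyed; on a 1–7 scale, reversed = 8 − raw.
  item 2: 8 − 7 = 1
  item 4: 8 − 7 = 1
  item 5: 4
  item 6: 5
Sum = 1 + 1 + 4 + 5 = 11
Mean = 11 / 4 = 2.75

2.75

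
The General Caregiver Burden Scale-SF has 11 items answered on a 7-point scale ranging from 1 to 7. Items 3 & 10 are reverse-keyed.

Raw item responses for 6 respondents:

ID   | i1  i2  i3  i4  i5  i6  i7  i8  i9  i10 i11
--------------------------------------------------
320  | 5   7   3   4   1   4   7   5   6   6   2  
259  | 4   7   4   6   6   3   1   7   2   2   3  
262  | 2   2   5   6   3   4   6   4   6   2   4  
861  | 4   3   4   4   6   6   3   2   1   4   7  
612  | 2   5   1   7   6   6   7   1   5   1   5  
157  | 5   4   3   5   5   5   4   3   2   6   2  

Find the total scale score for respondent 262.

46

Respondent 262 raw: 2, 2, 5, 6, 3, 4, 6, 4, 6, 2, 4.
Reverse-coded (on a 1–7 scale, reversed = 8 − raw):
  item 1: 2
  item 2: 2
  item 3: 8 − 5 = 3
  item 4: 6
  item 5: 3
  item 6: 4
  item 7: 6
  item 8: 4
  item 9: 6
  item 10: 8 − 2 = 6
  item 11: 4
Sum = 2 + 2 + 3 + 6 + 3 + 4 + 6 + 4 + 6 + 6 + 4 = 46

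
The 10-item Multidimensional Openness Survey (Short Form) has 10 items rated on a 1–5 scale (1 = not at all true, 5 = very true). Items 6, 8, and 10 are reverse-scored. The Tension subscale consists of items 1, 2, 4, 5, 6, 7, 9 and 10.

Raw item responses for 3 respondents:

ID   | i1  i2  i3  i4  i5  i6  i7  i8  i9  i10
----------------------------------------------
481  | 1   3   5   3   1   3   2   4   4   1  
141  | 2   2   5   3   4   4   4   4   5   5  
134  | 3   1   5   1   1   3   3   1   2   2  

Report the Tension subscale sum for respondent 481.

Respondent 481 raw: 1, 3, 5, 3, 1, 3, 2, 4, 4, 1.
Tension items: 1, 2, 4, 5, 6, 7, 9, 10.
Reverse-coded (reverse-coded value = 6 − response):
  item 1: 1
  item 2: 3
  item 4: 3
  item 5: 1
  item 6: 6 − 3 = 3
  item 7: 2
  item 9: 4
  item 10: 6 − 1 = 5
Sum = 1 + 3 + 3 + 1 + 3 + 2 + 4 + 5 = 22

22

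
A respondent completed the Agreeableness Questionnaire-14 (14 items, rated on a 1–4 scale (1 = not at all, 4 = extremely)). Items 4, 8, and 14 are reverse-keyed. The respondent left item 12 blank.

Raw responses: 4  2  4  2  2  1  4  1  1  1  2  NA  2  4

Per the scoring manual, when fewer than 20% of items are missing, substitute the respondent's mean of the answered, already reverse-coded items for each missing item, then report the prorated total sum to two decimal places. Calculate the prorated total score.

33.38

Reverse-coded (reversed = (1+4) − raw = 5 − raw):
  item 4: 5 − 2 = 3
  item 8: 5 − 1 = 4
  item 14: 5 − 4 = 1
Completed scored items (13 of 14): 4, 2, 4, 3, 2, 1, 4, 4, 1, 1, 2, 2, 1; sum = 31.
Person mean = 31 / 13 ≈ 2.3846
Prorated total = (31 / 13) × 14 = 33.38 (to 2 dp)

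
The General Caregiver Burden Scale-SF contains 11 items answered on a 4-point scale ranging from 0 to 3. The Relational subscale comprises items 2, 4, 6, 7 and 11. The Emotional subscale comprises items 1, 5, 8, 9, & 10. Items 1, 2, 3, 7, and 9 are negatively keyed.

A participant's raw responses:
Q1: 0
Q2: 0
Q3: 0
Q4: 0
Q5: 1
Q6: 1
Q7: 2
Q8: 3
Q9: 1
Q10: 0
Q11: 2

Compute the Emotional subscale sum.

Emotional items: 1, 5, 8, 9, 10.
Of these, items 1 & 9 are negatively keyed; on a 0–3 scale, reversed = 3 − raw.
  item 1: 3 − 0 = 3
  item 5: 1
  item 8: 3
  item 9: 3 − 1 = 2
  item 10: 0
Sum = 3 + 1 + 3 + 2 + 0 = 9

9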